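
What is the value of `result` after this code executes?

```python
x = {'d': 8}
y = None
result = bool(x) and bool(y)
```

x = {'d': 8}; y = None; result = False

False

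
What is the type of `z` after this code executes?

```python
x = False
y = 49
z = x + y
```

bool + int = int (bool is subclass of int)

int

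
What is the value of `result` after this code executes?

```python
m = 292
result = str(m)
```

m = 292; result = '292'

'292'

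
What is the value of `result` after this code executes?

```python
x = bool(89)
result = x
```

x = True; result = True

True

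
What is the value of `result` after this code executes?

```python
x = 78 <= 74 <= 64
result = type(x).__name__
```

x is bool; result = 'bool'

'bool'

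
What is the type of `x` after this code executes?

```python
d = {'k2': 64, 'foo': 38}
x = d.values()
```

.values() returns dict_values view

dict_values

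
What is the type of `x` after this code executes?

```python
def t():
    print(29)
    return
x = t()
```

Bare return returns None

NoneType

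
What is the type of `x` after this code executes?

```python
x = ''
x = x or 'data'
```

'or' returns first truthy value (str)

str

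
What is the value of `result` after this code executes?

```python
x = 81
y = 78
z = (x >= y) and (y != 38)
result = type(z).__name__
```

x is int; y is int; z is bool; result = 'bool'

'bool'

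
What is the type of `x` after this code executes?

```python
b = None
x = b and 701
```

'and' returns first falsy value (None)

NoneType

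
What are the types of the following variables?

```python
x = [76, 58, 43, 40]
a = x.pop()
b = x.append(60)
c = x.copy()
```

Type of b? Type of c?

append() returns None; copy() returns list

NoneType, list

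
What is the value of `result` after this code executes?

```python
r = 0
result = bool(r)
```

r = 0; result = False

False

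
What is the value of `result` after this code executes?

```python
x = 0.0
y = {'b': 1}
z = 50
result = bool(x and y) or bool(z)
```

x = 0.0; y = {'b': 1}; z = 50; result = True

True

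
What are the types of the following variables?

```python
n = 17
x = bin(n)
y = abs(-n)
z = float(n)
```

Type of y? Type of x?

abs() of int returns int; bin() returns str

int, str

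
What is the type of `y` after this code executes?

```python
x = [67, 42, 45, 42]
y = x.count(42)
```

list.count() returns int

int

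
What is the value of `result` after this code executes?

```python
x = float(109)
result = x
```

x = 109.0; result = 109.0

109.0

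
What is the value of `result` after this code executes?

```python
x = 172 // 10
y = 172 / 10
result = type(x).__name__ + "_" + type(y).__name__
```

x is int; y is float; result = 'int_float'

'int_float'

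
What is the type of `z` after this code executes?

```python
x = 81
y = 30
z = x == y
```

Equality comparison returns bool

bool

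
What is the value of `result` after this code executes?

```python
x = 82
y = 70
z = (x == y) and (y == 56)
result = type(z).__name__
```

x is int; y is int; z is bool; result = 'bool'

'bool'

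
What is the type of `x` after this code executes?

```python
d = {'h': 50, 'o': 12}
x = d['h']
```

Accessing dict[str, int] with str key returns int

int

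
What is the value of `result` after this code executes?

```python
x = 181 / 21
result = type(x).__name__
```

x is float; result = 'float'

'float'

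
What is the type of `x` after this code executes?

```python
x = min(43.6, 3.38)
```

min() of floats returns float

float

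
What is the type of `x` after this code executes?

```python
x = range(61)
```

range() returns a range object

range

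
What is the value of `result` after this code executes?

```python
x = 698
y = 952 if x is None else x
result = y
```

x = 698; y = 698; result = 698

698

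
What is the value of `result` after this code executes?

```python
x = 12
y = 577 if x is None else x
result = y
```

x = 12; y = 12; result = 12

12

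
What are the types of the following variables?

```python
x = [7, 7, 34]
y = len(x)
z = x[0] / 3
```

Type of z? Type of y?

int / int = float; len() returns int

float, int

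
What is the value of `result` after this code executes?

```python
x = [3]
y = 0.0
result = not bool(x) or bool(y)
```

x = [3]; y = 0.0; result = False

False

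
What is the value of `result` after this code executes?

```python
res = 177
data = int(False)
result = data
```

res = 177; data = 0; result = 0

0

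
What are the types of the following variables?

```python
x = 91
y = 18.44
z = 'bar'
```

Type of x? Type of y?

x is assigned a bare integer (no decimal point), so it is an int; y is assigned a number with a decimal point, so it is a float

int, float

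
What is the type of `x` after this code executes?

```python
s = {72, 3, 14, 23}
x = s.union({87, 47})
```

set.union() returns a new set

set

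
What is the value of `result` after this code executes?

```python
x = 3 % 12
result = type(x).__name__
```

x is int; result = 'int'

'int'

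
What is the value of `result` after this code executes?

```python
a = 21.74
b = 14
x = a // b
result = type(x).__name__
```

a is float; b is int; x is float; result = 'float'

'float'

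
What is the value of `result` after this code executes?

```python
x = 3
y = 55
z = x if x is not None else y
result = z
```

x = 3; y = 55; z = 3; result = 3

3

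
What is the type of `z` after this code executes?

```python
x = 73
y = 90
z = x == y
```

Equality comparison returns bool

bool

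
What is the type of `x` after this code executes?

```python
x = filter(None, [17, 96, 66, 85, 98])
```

filter() returns a filter object

filter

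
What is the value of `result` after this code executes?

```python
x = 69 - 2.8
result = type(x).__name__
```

x is float; result = 'float'

'float'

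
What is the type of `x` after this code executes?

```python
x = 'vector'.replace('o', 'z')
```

str.replace() returns str

str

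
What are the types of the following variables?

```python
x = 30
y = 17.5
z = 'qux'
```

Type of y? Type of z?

y is assigned a number with a decimal point, so it is a float; z is assigned a quoted string literal, so it is a str

float, str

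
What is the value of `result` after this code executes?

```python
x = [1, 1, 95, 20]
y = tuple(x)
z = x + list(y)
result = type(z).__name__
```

x is list; y is tuple; z is list; result = 'list'

'list'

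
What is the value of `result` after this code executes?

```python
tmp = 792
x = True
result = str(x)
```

tmp = 792; x = True; result = 'True'

'True'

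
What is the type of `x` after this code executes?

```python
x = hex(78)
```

hex() returns str representation

str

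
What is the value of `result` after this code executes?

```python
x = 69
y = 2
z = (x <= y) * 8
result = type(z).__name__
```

x is int; y is int; z is int; result = 'int'

'int'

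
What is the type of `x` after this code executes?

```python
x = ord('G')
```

ord() returns int (code point)

int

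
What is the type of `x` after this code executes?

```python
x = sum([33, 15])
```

sum() of ints returns int

int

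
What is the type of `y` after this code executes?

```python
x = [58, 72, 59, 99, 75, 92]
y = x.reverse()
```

list.reverse() returns None

NoneType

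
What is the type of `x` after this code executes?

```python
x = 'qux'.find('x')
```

str.find() returns int index

int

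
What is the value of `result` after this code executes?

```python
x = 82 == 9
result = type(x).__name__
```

x is bool; result = 'bool'

'bool'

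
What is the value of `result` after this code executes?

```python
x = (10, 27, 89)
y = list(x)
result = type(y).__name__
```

x is tuple; y is list; result = 'list'

'list'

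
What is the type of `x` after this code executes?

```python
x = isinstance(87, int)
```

isinstance() returns bool

bool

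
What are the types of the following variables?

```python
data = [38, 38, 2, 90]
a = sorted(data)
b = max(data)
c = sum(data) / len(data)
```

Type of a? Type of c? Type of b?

sorted() returns list; int / int = float; max of ints returns int

list, float, int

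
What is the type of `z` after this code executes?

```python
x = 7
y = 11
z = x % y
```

int % int = int

int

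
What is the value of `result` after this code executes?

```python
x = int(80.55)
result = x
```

x = 80; result = 80

80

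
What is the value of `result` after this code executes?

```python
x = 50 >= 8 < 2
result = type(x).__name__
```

x is bool; result = 'bool'

'bool'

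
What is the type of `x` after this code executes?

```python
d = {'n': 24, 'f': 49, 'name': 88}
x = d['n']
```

Accessing dict[str, int] with str key returns int

int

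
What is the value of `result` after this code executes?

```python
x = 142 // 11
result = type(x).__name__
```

x is int; result = 'int'

'int'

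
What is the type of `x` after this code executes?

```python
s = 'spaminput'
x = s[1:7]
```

Slicing a str returns str

str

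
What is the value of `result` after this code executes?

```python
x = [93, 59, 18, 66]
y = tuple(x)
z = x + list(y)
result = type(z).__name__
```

x is list; y is tuple; z is list; result = 'list'

'list'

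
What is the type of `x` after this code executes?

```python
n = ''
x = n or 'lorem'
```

'or' returns first truthy value (str)

str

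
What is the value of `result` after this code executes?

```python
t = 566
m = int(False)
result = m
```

t = 566; m = 0; result = 0

0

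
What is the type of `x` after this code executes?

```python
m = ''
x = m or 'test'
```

'or' returns first truthy value (str)

str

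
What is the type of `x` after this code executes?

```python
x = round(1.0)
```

round() with no decimal places returns int

int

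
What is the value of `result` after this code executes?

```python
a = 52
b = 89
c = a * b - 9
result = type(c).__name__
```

a is int; b is int; c is int; result = 'int'

'int'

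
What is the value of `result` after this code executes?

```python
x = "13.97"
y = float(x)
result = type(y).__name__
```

x is str; y is float; result = 'float'

'float'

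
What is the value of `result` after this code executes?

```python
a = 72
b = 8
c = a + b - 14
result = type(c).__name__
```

a is int; b is int; c is int; result = 'int'

'int'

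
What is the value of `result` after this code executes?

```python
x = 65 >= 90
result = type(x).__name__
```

x is bool; result = 'bool'

'bool'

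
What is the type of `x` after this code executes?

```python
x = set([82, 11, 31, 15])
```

set() constructor returns set

set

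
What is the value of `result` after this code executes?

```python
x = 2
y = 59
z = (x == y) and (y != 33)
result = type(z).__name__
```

x is int; y is int; z is bool; result = 'bool'

'bool'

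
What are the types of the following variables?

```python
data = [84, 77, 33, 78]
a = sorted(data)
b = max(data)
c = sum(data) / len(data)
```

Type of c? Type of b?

int / int = float; max of ints returns int

float, int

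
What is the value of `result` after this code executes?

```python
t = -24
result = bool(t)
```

t = -24; result = True

True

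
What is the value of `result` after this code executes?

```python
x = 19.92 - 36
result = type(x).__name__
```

x is float; result = 'float'

'float'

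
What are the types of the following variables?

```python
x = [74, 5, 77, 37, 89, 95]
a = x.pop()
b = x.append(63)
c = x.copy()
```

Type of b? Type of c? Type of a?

append() returns None; copy() returns list; pop() returns element

NoneType, list, int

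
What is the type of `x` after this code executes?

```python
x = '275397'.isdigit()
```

str.isdigit() returns bool

bool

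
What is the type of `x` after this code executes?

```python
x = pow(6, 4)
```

pow(int, int) returns int

int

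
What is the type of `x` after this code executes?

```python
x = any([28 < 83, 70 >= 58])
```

any() returns bool

bool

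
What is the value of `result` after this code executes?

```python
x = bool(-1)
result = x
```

x = True; result = True

True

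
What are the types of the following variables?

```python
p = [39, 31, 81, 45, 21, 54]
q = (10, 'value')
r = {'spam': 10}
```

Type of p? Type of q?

p is assigned a list literal (square brackets); q is assigned a tuple (parenthesized, comma-separated values)

list, tuple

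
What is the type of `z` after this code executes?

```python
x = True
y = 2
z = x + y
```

bool + int = int (bool is subclass of int)

int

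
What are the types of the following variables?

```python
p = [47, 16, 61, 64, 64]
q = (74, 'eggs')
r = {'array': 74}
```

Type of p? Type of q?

p is assigned a list literal (square brackets); q is assigned a tuple (parenthesized, comma-separated values)

list, tuple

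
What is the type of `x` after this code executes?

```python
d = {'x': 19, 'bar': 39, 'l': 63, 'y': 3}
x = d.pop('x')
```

dict.pop() returns the value

int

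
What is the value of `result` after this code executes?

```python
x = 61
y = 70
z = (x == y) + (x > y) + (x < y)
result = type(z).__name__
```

x is int; y is int; z is int; result = 'int'

'int'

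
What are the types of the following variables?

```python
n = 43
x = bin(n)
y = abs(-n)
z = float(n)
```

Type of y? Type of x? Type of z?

abs() of int returns int; bin() returns str; float() returns float

int, str, float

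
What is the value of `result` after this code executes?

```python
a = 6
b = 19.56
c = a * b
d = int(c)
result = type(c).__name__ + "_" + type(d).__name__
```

a is int; b is float; c is float; d is int; result = 'float_int'

'float_int'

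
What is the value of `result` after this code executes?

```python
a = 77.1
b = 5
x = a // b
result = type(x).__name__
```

a is float; b is int; x is float; result = 'float'

'float'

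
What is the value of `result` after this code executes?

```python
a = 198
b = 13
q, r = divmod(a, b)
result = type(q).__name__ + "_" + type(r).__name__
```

a is int; b is int; q is int; r is int; result = 'int_int'

'int_int'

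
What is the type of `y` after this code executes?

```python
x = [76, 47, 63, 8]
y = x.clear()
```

list.clear() returns None

NoneType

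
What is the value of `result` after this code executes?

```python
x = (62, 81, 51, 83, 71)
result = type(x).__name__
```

x is tuple; result = 'tuple'

'tuple'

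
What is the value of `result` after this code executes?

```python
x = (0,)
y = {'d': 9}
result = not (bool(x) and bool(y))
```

x = (0,); y = {'d': 9}; result = False

False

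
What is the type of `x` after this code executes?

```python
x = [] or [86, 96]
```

'or' returns first truthy value (list)

list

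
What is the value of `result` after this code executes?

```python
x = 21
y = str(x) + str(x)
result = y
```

x = 21; y = '2121'; result = '2121'

'2121'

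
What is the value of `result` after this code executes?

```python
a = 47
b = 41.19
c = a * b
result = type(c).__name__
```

a is int; b is float; c is float; result = 'float'

'float'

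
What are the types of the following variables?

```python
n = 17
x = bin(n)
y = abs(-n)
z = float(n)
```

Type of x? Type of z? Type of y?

bin() returns str; float() returns float; abs() of int returns int

str, float, int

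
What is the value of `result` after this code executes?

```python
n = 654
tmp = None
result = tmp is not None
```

n = 654; tmp = None; result = False

False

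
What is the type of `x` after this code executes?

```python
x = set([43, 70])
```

set() constructor returns set

set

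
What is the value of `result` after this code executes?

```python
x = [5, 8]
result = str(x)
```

x = [5, 8]; result = '[5, 8]'

'[5, 8]'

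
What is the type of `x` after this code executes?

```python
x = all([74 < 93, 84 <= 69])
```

all() returns bool

bool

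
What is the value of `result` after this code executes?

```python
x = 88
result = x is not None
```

x = 88; result = True

True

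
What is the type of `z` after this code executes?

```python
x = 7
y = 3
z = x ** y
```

positive int ** positive int = int

int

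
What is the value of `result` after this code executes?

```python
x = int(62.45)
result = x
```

x = 62; result = 62

62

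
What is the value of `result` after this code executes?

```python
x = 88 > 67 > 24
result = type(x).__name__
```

x is bool; result = 'bool'

'bool'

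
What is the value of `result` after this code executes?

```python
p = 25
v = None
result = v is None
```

p = 25; v = None; result = True

True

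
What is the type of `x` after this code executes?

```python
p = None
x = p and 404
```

'and' returns first falsy value (None)

NoneType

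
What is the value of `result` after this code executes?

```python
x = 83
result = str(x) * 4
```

x = 83; result = '83838383'

'83838383'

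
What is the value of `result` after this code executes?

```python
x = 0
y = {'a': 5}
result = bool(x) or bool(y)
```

x = 0; y = {'a': 5}; result = True

True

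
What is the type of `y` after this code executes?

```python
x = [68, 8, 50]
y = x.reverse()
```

list.reverse() returns None

NoneType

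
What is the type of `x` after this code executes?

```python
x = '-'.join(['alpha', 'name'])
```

str.join() returns str

str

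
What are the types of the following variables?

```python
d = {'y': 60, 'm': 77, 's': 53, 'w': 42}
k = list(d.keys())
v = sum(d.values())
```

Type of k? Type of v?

list() converts to list; sum of ints is int

list, int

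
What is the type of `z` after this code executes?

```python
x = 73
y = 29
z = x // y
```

int // int = int

int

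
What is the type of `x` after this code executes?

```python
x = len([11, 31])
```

len() always returns int

int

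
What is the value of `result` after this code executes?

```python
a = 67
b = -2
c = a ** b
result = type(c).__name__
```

a is int; b is int; c is float; result = 'float'

'float'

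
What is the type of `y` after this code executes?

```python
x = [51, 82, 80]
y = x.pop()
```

list.pop() returns the popped element

int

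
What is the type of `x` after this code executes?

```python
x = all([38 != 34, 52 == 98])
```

all() returns bool

bool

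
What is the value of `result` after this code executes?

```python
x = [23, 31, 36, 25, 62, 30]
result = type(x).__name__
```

x is list; result = 'list'

'list'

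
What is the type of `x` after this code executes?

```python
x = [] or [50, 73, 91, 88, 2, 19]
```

'or' returns first truthy value (list)

list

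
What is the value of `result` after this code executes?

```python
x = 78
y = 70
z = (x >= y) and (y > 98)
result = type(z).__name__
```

x is int; y is int; z is bool; result = 'bool'

'bool'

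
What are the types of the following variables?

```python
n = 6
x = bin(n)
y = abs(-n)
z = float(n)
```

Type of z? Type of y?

float() returns float; abs() of int returns int

float, int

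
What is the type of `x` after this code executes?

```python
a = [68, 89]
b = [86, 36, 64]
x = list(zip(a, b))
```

list(zip()) returns a list of tuples

list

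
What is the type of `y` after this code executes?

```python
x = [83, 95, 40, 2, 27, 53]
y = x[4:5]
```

Slicing a list returns a list

list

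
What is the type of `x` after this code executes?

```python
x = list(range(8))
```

list(range()) returns list

list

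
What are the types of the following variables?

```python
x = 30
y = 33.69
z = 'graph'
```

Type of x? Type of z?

x is assigned a bare integer (no decimal point), so it is an int; z is assigned a quoted string literal, so it is a str

int, str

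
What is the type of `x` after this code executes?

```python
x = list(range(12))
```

list(range()) returns list

list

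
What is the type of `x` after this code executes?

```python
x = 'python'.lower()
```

str.lower() returns str

str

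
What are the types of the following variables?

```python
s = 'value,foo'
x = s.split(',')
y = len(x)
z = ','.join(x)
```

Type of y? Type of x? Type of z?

len() returns int; str.split() returns list; str.join() returns str

int, list, str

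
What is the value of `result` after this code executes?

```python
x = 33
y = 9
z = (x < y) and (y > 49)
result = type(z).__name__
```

x is int; y is int; z is bool; result = 'bool'

'bool'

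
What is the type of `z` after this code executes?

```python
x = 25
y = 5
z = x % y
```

int % int = int

int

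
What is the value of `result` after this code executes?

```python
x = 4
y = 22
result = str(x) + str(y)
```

x = 4; y = 22; result = '422'

'422'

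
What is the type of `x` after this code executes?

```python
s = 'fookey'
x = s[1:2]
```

Slicing a str returns str

str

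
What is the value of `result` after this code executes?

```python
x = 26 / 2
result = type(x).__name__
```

x is float; result = 'float'

'float'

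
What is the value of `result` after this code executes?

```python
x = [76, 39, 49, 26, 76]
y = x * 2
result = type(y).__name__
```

x is list; y is list; result = 'list'

'list'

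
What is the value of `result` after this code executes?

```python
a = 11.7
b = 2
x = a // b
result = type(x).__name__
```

a is float; b is int; x is float; result = 'float'

'float'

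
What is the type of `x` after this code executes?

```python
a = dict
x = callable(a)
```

callable() returns bool

bool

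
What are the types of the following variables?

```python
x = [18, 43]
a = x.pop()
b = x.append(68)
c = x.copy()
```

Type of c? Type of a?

copy() returns list; pop() returns element

list, int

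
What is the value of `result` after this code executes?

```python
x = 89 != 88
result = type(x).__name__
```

x is bool; result = 'bool'

'bool'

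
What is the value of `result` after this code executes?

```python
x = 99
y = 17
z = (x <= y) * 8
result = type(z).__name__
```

x is int; y is int; z is int; result = 'int'

'int'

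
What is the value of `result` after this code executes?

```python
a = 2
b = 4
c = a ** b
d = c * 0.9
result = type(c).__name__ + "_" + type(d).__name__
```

a is int; b is int; c is int; d is float; result = 'int_float'

'int_float'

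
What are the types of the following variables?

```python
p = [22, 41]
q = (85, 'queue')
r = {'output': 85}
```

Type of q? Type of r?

q is assigned a tuple (parenthesized, comma-separated values); r is assigned a dict literal ({key: value})

tuple, dict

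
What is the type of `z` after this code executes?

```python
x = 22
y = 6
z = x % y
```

int % int = int

int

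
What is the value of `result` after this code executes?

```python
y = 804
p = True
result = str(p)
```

y = 804; p = True; result = 'True'

'True'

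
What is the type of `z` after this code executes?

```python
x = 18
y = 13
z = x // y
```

int // int = int

int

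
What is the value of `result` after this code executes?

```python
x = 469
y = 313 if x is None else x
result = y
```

x = 469; y = 469; result = 469

469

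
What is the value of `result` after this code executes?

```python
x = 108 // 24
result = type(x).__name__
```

x is int; result = 'int'

'int'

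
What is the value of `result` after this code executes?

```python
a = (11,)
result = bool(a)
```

a = (11,); result = True

True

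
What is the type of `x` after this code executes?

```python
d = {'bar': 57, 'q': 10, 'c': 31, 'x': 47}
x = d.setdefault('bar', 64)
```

dict.setdefault() returns the (existing or default) value

int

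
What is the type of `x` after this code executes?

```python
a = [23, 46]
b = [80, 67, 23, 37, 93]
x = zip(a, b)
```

zip() returns a zip object

zip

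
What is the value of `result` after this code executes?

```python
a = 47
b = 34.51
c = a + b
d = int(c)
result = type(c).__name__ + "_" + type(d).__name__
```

a is int; b is float; c is float; d is int; result = 'float_int'

'float_int'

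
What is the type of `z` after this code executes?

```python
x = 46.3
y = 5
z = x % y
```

float % int = float

float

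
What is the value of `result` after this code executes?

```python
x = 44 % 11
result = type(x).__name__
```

x is int; result = 'int'

'int'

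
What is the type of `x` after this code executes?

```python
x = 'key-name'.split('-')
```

str.split() returns list

list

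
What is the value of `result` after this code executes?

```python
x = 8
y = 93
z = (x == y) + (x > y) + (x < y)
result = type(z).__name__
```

x is int; y is int; z is int; result = 'int'

'int'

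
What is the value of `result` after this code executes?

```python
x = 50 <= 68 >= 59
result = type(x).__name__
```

x is bool; result = 'bool'

'bool'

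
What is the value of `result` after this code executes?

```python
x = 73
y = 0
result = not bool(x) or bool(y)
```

x = 73; y = 0; result = False

False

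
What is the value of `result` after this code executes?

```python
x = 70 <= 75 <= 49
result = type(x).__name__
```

x is bool; result = 'bool'

'bool'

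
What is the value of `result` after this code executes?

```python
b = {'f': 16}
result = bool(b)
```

b = {'f': 16}; result = True

True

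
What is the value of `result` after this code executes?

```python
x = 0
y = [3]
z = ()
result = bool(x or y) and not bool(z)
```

x = 0; y = [3]; z = (); result = True

True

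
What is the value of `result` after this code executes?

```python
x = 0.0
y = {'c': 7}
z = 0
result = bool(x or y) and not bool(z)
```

x = 0.0; y = {'c': 7}; z = 0; result = True

True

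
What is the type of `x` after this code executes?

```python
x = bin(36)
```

bin() returns str representation

str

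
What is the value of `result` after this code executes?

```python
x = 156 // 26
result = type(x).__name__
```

x is int; result = 'int'

'int'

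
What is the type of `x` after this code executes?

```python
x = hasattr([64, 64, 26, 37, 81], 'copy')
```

hasattr() returns bool

bool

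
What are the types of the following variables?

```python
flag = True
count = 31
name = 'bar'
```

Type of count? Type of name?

count is assigned a bare integer (no decimal point), so it is an int; name is assigned a quoted string literal, so it is a str

int, str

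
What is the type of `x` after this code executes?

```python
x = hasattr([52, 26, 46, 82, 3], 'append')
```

hasattr() returns bool

bool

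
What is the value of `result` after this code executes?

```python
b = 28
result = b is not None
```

b = 28; result = True

True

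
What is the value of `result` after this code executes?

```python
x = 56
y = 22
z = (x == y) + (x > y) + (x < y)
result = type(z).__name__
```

x is int; y is int; z is int; result = 'int'

'int'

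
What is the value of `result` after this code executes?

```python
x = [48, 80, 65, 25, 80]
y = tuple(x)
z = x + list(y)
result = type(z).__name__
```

x is list; y is tuple; z is list; result = 'list'

'list'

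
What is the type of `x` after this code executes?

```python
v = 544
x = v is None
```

'is' comparison returns bool

bool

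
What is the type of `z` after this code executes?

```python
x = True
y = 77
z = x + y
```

bool + int = int (bool is subclass of int)

int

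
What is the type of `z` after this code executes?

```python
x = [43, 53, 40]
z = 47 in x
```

'in' operator returns bool

bool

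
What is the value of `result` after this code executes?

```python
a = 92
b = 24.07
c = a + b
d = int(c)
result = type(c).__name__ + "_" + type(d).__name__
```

a is int; b is float; c is float; d is int; result = 'float_int'

'float_int'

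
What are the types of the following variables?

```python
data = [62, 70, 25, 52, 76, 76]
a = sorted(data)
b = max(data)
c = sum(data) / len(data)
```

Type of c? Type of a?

int / int = float; sorted() returns list

float, list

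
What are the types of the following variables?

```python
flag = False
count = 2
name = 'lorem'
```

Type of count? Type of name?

count is assigned a bare integer (no decimal point), so it is an int; name is assigned a quoted string literal, so it is a str

int, str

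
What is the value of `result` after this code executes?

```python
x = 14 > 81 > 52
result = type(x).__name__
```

x is bool; result = 'bool'

'bool'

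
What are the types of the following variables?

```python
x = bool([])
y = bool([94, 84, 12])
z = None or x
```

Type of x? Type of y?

bool() returns bool; bool() returns bool

bool, bool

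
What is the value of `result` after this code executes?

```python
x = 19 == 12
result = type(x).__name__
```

x is bool; result = 'bool'

'bool'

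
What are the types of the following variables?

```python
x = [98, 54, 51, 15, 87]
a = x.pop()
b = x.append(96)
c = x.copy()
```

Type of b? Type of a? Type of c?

append() returns None; pop() returns element; copy() returns list

NoneType, int, list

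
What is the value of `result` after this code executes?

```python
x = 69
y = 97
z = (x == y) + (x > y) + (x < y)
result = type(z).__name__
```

x is int; y is int; z is int; result = 'int'

'int'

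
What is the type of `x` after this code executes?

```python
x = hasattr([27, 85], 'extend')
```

hasattr() returns bool

bool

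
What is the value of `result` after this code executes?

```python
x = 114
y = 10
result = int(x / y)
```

x = 114; y = 10; result = 11

11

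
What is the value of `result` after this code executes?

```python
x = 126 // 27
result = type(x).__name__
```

x is int; result = 'int'

'int'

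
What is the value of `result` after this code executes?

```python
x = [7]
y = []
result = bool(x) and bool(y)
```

x = [7]; y = []; result = False

False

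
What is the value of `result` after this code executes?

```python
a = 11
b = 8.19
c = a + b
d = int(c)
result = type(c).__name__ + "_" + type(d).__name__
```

a is int; b is float; c is float; d is int; result = 'float_int'

'float_int'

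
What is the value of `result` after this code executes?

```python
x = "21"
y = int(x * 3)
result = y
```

x = '21'; y = 212121; result = 212121

212121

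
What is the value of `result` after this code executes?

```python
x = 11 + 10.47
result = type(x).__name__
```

x is float; result = 'float'

'float'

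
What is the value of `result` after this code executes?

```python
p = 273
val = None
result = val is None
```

p = 273; val = None; result = True

True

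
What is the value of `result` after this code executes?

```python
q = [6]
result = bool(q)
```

q = [6]; result = True

True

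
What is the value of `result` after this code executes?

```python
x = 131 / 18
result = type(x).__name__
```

x is float; result = 'float'

'float'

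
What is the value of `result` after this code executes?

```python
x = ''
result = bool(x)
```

x = ''; result = False

False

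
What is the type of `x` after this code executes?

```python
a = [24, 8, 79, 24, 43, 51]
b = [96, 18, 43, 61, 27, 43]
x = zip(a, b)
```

zip() returns a zip object

zip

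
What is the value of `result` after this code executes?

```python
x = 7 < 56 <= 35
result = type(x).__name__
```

x is bool; result = 'bool'

'bool'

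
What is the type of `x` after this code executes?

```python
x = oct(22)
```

oct() returns str representation

str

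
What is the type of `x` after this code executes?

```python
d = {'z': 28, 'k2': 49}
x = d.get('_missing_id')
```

dict.get() returns None when key not found

NoneType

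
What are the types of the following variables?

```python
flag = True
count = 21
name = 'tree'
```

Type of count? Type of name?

count is assigned a bare integer (no decimal point), so it is an int; name is assigned a quoted string literal, so it is a str

int, str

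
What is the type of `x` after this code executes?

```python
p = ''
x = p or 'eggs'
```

'or' returns first truthy value (str)

str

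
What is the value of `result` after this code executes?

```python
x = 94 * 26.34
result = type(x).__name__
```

x is float; result = 'float'

'float'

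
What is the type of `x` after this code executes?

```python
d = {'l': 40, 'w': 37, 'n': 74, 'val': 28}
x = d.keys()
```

.keys() returns dict_keys view

dict_keys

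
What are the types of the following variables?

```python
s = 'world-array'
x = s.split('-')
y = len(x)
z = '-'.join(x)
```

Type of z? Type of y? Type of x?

str.join() returns str; len() returns int; str.split() returns list

str, int, list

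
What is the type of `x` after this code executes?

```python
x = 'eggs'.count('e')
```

str.count() returns int

int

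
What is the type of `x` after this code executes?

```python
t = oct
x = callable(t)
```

callable() returns bool

bool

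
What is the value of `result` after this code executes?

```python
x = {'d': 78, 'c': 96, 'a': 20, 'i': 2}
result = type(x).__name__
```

x is dict; result = 'dict'

'dict'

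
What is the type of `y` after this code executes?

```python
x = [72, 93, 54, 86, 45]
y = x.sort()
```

list.sort() returns None (mutates in place)

NoneType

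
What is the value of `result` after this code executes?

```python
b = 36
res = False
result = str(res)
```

b = 36; res = False; result = 'False'

'False'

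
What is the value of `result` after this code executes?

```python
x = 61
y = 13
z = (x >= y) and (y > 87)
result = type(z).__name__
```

x is int; y is int; z is bool; result = 'bool'

'bool'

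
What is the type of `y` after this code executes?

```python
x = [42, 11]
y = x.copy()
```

list.copy() returns list

list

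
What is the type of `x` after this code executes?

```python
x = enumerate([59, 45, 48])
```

enumerate() returns an enumerate object

enumerate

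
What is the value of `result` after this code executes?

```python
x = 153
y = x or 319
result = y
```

x = 153; y = 153; result = 153

153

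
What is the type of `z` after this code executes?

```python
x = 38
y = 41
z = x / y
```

int / int = float

float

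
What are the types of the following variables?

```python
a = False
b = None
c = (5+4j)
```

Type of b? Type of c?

b is assigned None, whose type is NoneType; c is assigned (5+4j), an int plus an imaginary literal (j suffix), which evaluates to complex

NoneType, complex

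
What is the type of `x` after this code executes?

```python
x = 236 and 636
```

'and' with truthy values returns last operand (int)

int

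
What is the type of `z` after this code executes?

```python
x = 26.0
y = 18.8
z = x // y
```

float // float = float

float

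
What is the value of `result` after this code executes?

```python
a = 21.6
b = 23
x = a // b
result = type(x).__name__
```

a is float; b is int; x is float; result = 'float'

'float'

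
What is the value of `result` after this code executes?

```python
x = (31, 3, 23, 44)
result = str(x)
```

x = (31, 3, 23, 44); result = '(31, 3, 23, 44)'

'(31, 3, 23, 44)'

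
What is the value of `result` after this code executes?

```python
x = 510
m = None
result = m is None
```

x = 510; m = None; result = True

True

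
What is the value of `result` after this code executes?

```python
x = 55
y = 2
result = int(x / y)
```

x = 55; y = 2; result = 27

27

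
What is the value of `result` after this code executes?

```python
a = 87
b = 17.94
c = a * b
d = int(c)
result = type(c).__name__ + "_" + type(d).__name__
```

a is int; b is float; c is float; d is int; result = 'float_int'

'float_int'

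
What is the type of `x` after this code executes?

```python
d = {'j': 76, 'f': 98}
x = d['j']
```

Accessing dict[str, int] with str key returns int

int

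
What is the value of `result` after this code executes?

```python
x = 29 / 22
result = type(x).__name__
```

x is float; result = 'float'

'float'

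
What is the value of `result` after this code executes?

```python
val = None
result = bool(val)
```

val = None; result = False

False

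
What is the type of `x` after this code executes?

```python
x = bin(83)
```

bin() returns str representation

str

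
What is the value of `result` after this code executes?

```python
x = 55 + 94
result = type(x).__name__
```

x is int; result = 'int'

'int'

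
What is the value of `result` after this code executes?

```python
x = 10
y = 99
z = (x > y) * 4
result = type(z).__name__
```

x is int; y is int; z is int; result = 'int'

'int'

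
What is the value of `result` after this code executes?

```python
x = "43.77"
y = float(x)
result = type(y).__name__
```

x is str; y is float; result = 'float'

'float'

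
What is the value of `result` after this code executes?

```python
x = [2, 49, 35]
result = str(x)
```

x = [2, 49, 35]; result = '[2, 49, 35]'

'[2, 49, 35]'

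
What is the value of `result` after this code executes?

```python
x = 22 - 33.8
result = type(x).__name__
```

x is float; result = 'float'

'float'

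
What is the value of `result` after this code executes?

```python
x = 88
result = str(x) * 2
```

x = 88; result = '8888'

'8888'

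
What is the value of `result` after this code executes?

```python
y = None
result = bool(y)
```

y = None; result = False

False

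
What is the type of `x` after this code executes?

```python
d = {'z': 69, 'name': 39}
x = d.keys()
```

.keys() returns dict_keys view

dict_keys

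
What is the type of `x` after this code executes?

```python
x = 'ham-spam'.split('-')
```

str.split() returns list

list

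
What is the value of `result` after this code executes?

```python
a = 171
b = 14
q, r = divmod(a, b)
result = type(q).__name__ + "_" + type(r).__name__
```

a is int; b is int; q is int; r is int; result = 'int_int'

'int_int'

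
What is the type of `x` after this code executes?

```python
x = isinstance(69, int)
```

isinstance() returns bool

bool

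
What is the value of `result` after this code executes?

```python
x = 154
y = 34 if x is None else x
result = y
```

x = 154; y = 154; result = 154

154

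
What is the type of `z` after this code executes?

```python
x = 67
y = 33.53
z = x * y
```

int * float = float

float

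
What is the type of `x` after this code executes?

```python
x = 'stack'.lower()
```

str.lower() returns str

str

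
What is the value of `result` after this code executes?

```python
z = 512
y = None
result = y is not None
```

z = 512; y = None; result = False

False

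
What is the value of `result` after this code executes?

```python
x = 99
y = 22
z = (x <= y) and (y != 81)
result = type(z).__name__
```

x is int; y is int; z is bool; result = 'bool'

'bool'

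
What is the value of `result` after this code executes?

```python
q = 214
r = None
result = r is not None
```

q = 214; r = None; result = False

False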